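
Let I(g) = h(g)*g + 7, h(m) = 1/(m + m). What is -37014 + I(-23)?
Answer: -74013/2 ≈ -37007.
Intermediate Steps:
h(m) = 1/(2*m)
I(g) = 15/2 (I(g) = (1/(2*g))*g + 7 = ½ + 7 = 15/2)
-37014 + I(-23) = -37014 + 15/2 = -74013/2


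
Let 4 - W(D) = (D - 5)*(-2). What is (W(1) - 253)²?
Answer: 66049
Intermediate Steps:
W(D) = -6 + 2*D (W(D) = 4 - (D - 5)*(-2) = 4 - (-5 + D)*(-2) = 4 - (10 - 2*D) = 4 + (-10 + 2*D) = -6 + 2*D)
(W(1) - 253)² = ((-6 + 2*1) - 253)² = ((-6 + 2) - 253)² = (-4 - 253)² = (-257)² = 66049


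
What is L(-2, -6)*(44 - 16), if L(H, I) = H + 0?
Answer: -56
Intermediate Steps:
L(H, I) = H
L(-2, -6)*(44 - 16) = -2*(44 - 16) = -2*28 = -56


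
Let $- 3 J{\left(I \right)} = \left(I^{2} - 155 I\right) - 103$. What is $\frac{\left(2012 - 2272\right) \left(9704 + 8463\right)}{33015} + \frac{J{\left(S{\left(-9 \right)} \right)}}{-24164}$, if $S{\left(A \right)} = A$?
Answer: $- \frac{7608107401}{53184964} \approx -143.05$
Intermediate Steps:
$J{\left(I \right)} = \frac{103}{3} - \frac{I^{2}}{3} + \frac{155 I}{3}$ ($J{\left(I \right)} = - \frac{\left(I^{2} - 155 I\right) - 103}{3} = - \frac{-103 + I^{2} - 155 I}{3} = \frac{103}{3} - \frac{I^{2}}{3} + \frac{155 I}{3}$)
$\frac{\left(2012 - 2272\right) \left(9704 + 8463\right)}{33015} + \frac{J{\left(S{\left(-9 \right)} \right)}}{-24164} = \frac{\left(2012 - 2272\right) \left(9704 + 8463\right)}{33015} + \frac{\frac{103}{3} - \frac{\left(-9\right)^{2}}{3} + \frac{155}{3} \left(-9\right)}{-24164} = \left(-260\right) 18167 \cdot \frac{1}{33015} + \left(\frac{103}{3} - 27 - 465\right) \left(- \frac{1}{24164}\right) = \left(-4723420\right) \frac{1}{33015} + \left(\frac{103}{3} - 27 - 465\right) \left(- \frac{1}{24164}\right) = - \frac{944684}{6603} - - \frac{1373}{72492} = - \frac{944684}{6603} + \frac{1373}{72492} = - \frac{7608107401}{53184964}$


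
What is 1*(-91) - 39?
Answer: -130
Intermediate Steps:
1*(-91) - 39 = -91 - 39 = -130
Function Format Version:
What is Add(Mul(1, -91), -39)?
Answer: -130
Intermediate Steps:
Add(Mul(1, -91), -39) = Add(-91, -39) = -130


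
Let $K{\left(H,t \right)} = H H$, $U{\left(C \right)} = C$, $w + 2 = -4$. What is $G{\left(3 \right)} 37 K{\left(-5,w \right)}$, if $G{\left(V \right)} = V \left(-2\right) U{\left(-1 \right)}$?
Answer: $5550$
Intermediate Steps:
$w = -6$ ($w = -2 - 4 = -6$)
$G{\left(V \right)} = 2 V$ ($G{\left(V \right)} = V \left(-2\right) \left(-1\right) = - 2 V \left(-1\right) = 2 V$)
$K{\left(H,t \right)} = H^{2}$
$G{\left(3 \right)} 37 K{\left(-5,w \right)} = 2 \cdot 3 \cdot 37 \left(-5\right)^{2} = 6 \cdot 37 \cdot 25 = 222 \cdot 25 = 5550$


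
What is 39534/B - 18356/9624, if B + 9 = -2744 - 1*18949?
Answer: -32451547/8702502 ≈ -3.7290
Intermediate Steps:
B = -21702 (B = -9 + (-2744 - 1*18949) = -9 + (-2744 - 18949) = -9 - 21693 = -21702)
39534/B - 18356/9624 = 39534/(-21702) - 18356/9624 = 39534*(-1/21702) - 18356*1/9624 = -6589/3617 - 4589/2406 = -32451547/8702502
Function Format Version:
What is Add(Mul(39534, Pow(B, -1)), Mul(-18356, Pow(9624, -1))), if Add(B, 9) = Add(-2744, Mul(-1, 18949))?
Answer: Rational(-32451547, 8702502) ≈ -3.7290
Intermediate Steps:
B = -21702 (B = Add(-9, Add(-2744, Mul(-1, 18949))) = Add(-9, Add(-2744, -18949)) = Add(-9, -21693) = -21702)
Add(Mul(39534, Pow(B, -1)), Mul(-18356, Pow(9624, -1))) = Add(Mul(39534, Pow(-21702, -1)), Mul(-18356, Pow(9624, -1))) = Add(Mul(39534, Rational(-1, 21702)), Mul(-18356, Rational(1, 9624))) = Add(Rational(-6589, 3617), Rational(-4589, 2406)) = Rational(-32451547, 8702502)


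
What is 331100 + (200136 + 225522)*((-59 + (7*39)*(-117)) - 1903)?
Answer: -14430752074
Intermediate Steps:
331100 + (200136 + 225522)*((-59 + (7*39)*(-117)) - 1903) = 331100 + 425658*((-59 + 273*(-117)) - 1903) = 331100 + 425658*((-59 - 31941) - 1903) = 331100 + 425658*(-32000 - 1903) = 331100 + 425658*(-33903) = 331100 - 14431083174 = -14430752074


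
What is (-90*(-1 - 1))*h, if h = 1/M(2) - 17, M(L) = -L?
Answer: -3150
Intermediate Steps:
h = -35/2 (h = 1/(-1*2) - 17 = 1/(-2) - 17 = -½ - 17 = -35/2 ≈ -17.500)
(-90*(-1 - 1))*h = -90*(-1 - 1)*(-35/2) = -90*(-2)*(-35/2) = -18*(-10)*(-35/2) = 180*(-35/2) = -3150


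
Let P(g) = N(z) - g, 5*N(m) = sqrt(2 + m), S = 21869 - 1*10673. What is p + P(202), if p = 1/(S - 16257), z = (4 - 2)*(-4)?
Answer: -1022323/5061 + I*sqrt(6)/5 ≈ -202.0 + 0.4899*I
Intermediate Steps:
S = 11196 (S = 21869 - 10673 = 11196)
z = -8 (z = 2*(-4) = -8)
N(m) = sqrt(2 + m)/5
P(g) = -g + I*sqrt(6)/5 (P(g) = sqrt(2 - 8)/5 - g = sqrt(-6)/5 - g = (I*sqrt(6))/5 - g = I*sqrt(6)/5 - g = -g + I*sqrt(6)/5)
p = -1/5061 (p = 1/(11196 - 16257) = 1/(-5061) = -1/5061 ≈ -0.00019759)
p + P(202) = -1/5061 + (-1*202 + I*sqrt(6)/5) = -1/5061 + (-202 + I*sqrt(6)/5) = -1022323/5061 + I*sqrt(6)/5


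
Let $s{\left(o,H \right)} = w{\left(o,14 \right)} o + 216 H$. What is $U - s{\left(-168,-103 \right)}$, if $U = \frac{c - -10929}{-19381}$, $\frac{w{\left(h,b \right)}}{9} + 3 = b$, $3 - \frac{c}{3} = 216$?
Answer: $\frac{753522990}{19381} \approx 38880.0$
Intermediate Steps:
$c = -639$ ($c = 9 - 648 = -639$)
$w{\left(h,b \right)} = -27 + 9 b$
$U = - \frac{10290}{19381}$ ($U = \frac{-639 - -10929}{-19381} = \left(-639 + 10929\right) \left(- \frac{1}{19381}\right) = 10290 \left(- \frac{1}{19381}\right) = - \frac{10290}{19381} \approx -0.53093$)
$s{\left(o,H \right)} = 99 o + 216 H$ ($s{\left(o,H \right)} = \left(-27 + 9 \cdot 14\right) o + 216 H = \left(-27 + 126\right) o + 216 H = 99 o + 216 H$)
$U - s{\left(-168,-103 \right)} = - \frac{10290}{19381} - \left(99 \left(-168\right) + 216 \left(-103\right)\right) = - \frac{10290}{19381} - \left(-16632 - 22248\right) = - \frac{10290}{19381} - -38880 = - \frac{10290}{19381} + 38880 = \frac{753522990}{19381}$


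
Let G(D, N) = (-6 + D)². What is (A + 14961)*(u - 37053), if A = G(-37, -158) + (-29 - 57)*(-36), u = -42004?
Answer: -1573708642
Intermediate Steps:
A = 4945 (A = (-6 - 37)² + (-29 - 57)*(-36) = (-43)² - 86*(-36) = 1849 + 3096 = 4945)
(A + 14961)*(u - 37053) = (4945 + 14961)*(-42004 - 37053) = 19906*(-79057) = -1573708642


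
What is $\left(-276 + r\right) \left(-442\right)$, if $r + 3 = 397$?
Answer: $-52156$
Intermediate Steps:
$r = 394$ ($r = -3 + 397 = 394$)
$\left(-276 + r\right) \left(-442\right) = \left(-276 + 394\right) \left(-442\right) = 118 \left(-442\right) = -52156$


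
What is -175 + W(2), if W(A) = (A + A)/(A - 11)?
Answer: -1579/9 ≈ -175.44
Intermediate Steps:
W(A) = 2*A/(-11 + A) (W(A) = (2*A)/(-11 + A) = 2*A/(-11 + A))
-175 + W(2) = -175 + 2*2/(-11 + 2) = -175 + 2*2/(-9) = -175 + 2*2*(-⅑) = -175 - 4/9 = -1579/9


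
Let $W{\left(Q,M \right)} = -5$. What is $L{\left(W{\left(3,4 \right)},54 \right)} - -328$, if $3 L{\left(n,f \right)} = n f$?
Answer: $238$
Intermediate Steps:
$L{\left(n,f \right)} = \frac{f n}{3}$ ($L{\left(n,f \right)} = \frac{n f}{3} = \frac{f n}{3}$)
$L{\left(W{\left(3,4 \right)},54 \right)} - -328 = \frac{1}{3} \cdot 54 \left(-5\right) - -328 = -90 + 328 = 238$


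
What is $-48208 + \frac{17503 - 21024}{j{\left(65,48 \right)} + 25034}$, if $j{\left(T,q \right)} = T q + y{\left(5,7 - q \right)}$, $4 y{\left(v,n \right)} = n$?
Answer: $- \frac{5427029684}{112575} \approx -48208.0$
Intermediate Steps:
$y{\left(v,n \right)} = \frac{n}{4}$
$j{\left(T,q \right)} = \frac{7}{4} - \frac{q}{4} + T q$ ($j{\left(T,q \right)} = T q + \frac{7 - q}{4} = T q - \left(- \frac{7}{4} + \frac{q}{4}\right) = \frac{7}{4} - \frac{q}{4} + T q$)
$-48208 + \frac{17503 - 21024}{j{\left(65,48 \right)} + 25034} = -48208 + \frac{17503 - 21024}{\left(\frac{7}{4} - 12 + 65 \cdot 48\right) + 25034} = -48208 - \frac{3521}{\left(\frac{7}{4} - 12 + 3120\right) + 25034} = -48208 - \frac{3521}{\frac{12439}{4} + 25034} = -48208 - \frac{3521}{\frac{112575}{4}} = -48208 - \frac{14084}{112575} = - \frac{5427029684}{112575}$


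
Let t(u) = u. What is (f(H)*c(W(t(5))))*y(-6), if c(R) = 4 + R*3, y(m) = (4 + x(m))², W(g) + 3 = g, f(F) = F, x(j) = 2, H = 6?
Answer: 2160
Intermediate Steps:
W(g) = -3 + g
y(m) = 36 (y(m) = (4 + 2)² = 6² = 36)
c(R) = 4 + 3*R
(f(H)*c(W(t(5))))*y(-6) = (6*(4 + 3*(-3 + 5)))*36 = (6*(4 + 3*2))*36 = (6*(4 + 6))*36 = (6*10)*36 = 60*36 = 2160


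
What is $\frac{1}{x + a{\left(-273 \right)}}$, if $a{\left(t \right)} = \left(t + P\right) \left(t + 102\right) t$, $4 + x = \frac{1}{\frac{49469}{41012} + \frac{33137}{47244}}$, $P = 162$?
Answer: $- \frac{231008005}{1197041086346902} \approx -1.9298 \cdot 10^{-7}$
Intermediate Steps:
$x = - \frac{802933837}{231008005}$ ($x = -4 + \frac{1}{\frac{49469}{41012} + \frac{33137}{47244}} = -4 + \frac{1}{\frac{231008005}{121098183}} = -4 + \frac{121098183}{231008005} = - \frac{802933837}{231008005} \approx -3.4758$)
$a{\left(t \right)} = t \left(102 + t\right) \left(162 + t\right)$ ($a{\left(t \right)} = \left(t + 162\right) \left(t + 102\right) t = \left(162 + t\right) \left(102 + t\right) t = \left(102 + t\right) \left(162 + t\right) t = t \left(102 + t\right) \left(162 + t\right)$)
$\frac{1}{x + a{\left(-273 \right)}} = \frac{1}{- \frac{802933837}{231008005} - 273 \left(16524 + \left(-273\right)^{2} + 264 \left(-273\right)\right)} = \frac{1}{- \frac{802933837}{231008005} - 273 \left(16524 + 74529 - 72072\right)} = \frac{1}{- \frac{802933837}{231008005} - 5181813} = \frac{1}{- \frac{1197041086346902}{231008005}} = - \frac{231008005}{1197041086346902}$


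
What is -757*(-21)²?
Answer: -333837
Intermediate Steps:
-757*(-21)² = -757*441 = -333837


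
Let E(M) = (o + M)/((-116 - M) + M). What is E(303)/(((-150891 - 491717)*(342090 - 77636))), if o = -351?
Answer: -3/1232066856232 ≈ -2.4349e-12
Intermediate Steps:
E(M) = 351/116 - M/116 (E(M) = (-351 + M)/((-116 - M) + M) = (-351 + M)/(-116) = (-351 + M)*(-1/116) = 351/116 - M/116)
E(303)/(((-150891 - 491717)*(342090 - 77636))) = (351/116 - 1/116*303)/(((-150891 - 491717)*(342090 - 77636))) = (351/116 - 303/116)/((-642608*264454)) = (12/29)/(-169940256032) = (12/29)*(-1/169940256032) = -3/1232066856232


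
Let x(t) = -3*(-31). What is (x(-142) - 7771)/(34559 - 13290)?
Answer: -7678/21269 ≈ -0.36099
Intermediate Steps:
x(t) = 93
(x(-142) - 7771)/(34559 - 13290) = (93 - 7771)/(34559 - 13290) = -7678/21269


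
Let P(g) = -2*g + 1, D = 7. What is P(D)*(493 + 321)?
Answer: -10582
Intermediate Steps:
P(g) = 1 - 2*g
P(D)*(493 + 321) = (1 - 2*7)*(493 + 321) = (1 - 14)*814 = -13*814 = -10582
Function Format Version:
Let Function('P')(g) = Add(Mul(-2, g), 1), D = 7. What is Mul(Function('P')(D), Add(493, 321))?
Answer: -10582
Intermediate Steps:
Function('P')(g) = Add(1, Mul(-2, g))
Mul(Function('P')(D), Add(493, 321)) = Mul(Add(1, Mul(-2, 7)), Add(493, 321)) = Mul(Add(1, -14), 814) = Mul(-13, 814) = -10582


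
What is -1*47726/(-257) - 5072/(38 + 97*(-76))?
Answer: 175662994/942419 ≈ 186.40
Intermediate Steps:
-1*47726/(-257) - 5072/(38 + 97*(-76)) = -47726*(-1/257) - 5072/(38 - 7372) = 47726/257 - 5072/(-7334) = 47726/257 - 5072*(-1/7334) = 47726/257 + 2536/3667 = 175662994/942419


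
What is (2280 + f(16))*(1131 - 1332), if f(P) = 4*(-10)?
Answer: -450240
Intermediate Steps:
f(P) = -40
(2280 + f(16))*(1131 - 1332) = (2280 - 40)*(1131 - 1332) = 2240*(-201) = -450240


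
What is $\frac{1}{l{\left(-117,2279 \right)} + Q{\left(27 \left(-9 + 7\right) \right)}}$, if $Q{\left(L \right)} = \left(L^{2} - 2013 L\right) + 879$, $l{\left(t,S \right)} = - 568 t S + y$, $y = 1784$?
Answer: $\frac{1}{151567505} \approx 6.5977 \cdot 10^{-9}$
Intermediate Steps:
$l{\left(t,S \right)} = 1784 - 568 S t$ ($l{\left(t,S \right)} = - 568 t S + 1784 = - 568 S t + 1784 = 1784 - 568 S t$)
$Q{\left(L \right)} = 879 + L^{2} - 2013 L$
$\frac{1}{l{\left(-117,2279 \right)} + Q{\left(27 \left(-9 + 7\right) \right)}} = \frac{1}{\left(1784 - 1294472 \left(-117\right)\right) + \left(879 + \left(27 \left(-9 + 7\right)\right)^{2} - 2013 \cdot 27 \left(-9 + 7\right)\right)} = \frac{1}{\left(1784 + 151453224\right) + \left(879 + \left(27 \left(-2\right)\right)^{2} - 2013 \cdot 27 \left(-2\right)\right)} = \frac{1}{151455008 + \left(879 + \left(-54\right)^{2} - -108702\right)} = \frac{1}{151455008 + \left(879 + 2916 + 108702\right)} = \frac{1}{151455008 + 112497} = \frac{1}{151567505}$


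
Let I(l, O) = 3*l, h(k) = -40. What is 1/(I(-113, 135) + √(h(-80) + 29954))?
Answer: -339/85007 - √29914/85007 ≈ -0.0060225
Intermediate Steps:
1/(I(-113, 135) + √(h(-80) + 29954)) = 1/(3*(-113) + √(-40 + 29954)) = 1/(-339 + √29914)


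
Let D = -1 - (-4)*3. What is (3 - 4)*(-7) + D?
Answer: 18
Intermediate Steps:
D = 11 (D = -1 - 1*(-12) = -1 + 12 = 11)
(3 - 4)*(-7) + D = (3 - 4)*(-7) + 11 = -1*(-7) + 11 = 7 + 11 = 18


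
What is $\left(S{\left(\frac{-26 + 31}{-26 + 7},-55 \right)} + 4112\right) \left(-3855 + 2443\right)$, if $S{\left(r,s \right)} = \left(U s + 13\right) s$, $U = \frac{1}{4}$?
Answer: $-5864389$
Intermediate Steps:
$U = \frac{1}{4} \approx 0.25$
$S{\left(r,s \right)} = s \left(13 + \frac{s}{4}\right)$ ($S{\left(r,s \right)} = \left(\frac{s}{4} + 13\right) s = \left(13 + \frac{s}{4}\right) s = s \left(13 + \frac{s}{4}\right)$)
$\left(S{\left(\frac{-26 + 31}{-26 + 7},-55 \right)} + 4112\right) \left(-3855 + 2443\right) = \left(\frac{1}{4} \left(-55\right) \left(52 - 55\right) + 4112\right) \left(-3855 + 2443\right) = \left(\frac{1}{4} \left(-55\right) \left(-3\right) + 4112\right) \left(-1412\right) = \left(\frac{165}{4} + 4112\right) \left(-1412\right) = \frac{16613}{4} \left(-1412\right) = -5864389$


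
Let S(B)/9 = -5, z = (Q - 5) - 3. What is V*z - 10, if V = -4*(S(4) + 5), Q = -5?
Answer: -2090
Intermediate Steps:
z = -13 (z = (-5 - 5) - 3 = -10 - 3 = -13)
S(B) = -45 (S(B) = 9*(-5) = -45)
V = 160 (V = -4*(-45 + 5) = -4*(-40) = 160)
V*z - 10 = 160*(-13) - 10 = -2080 - 10 = -2090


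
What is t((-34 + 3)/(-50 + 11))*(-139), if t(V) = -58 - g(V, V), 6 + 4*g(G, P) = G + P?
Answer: 308441/39 ≈ 7908.7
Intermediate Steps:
g(G, P) = -3/2 + G/4 + P/4 (g(G, P) = -3/2 + (G + P)/4 = -3/2 + (G/4 + P/4) = -3/2 + G/4 + P/4)
t(V) = -113/2 - V/2 (t(V) = -58 - (-3/2 + V/4 + V/4) = -58 - (-3/2 + V/2) = -58 + (3/2 - V/2) = -113/2 - V/2)
t((-34 + 3)/(-50 + 11))*(-139) = (-113/2 - (-34 + 3)/(2*(-50 + 11)))*(-139) = (-113/2 - (-31)/(2*(-39)))*(-139) = (-113/2 - (-31)*(-1)/(2*39))*(-139) = (-113/2 - ½*31/39)*(-139) = (-113/2 - 31/78)*(-139) = -2219/39*(-139) = 308441/39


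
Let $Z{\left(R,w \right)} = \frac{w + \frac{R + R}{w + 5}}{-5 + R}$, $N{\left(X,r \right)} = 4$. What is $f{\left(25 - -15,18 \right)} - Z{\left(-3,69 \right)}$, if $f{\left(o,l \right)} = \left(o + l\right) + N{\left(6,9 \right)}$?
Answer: $\frac{10451}{148} \approx 70.615$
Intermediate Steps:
$Z{\left(R,w \right)} = \frac{w + \frac{2 R}{5 + w}}{-5 + R}$
$f{\left(o,l \right)} = 4 + l + o$ ($f{\left(o,l \right)} = \left(o + l\right) + 4 = \left(l + o\right) + 4 = 4 + l + o$)
$f{\left(25 - -15,18 \right)} - Z{\left(-3,69 \right)} = \left(4 + 18 + \left(25 - -15\right)\right) - \frac{69^{2} + 2 \left(-3\right) + 5 \cdot 69}{-25 - 345 + 5 \left(-3\right) - 207} = \left(4 + 18 + \left(25 + 15\right)\right) - \frac{4761 - 6 + 345}{-25 - 345 - 15 - 207} = \left(4 + 18 + 40\right) - \frac{1}{-592} \cdot 5100 = 62 - \left(- \frac{1}{592}\right) 5100 = 62 - - \frac{1275}{148} = 62 + \frac{1275}{148} = \frac{10451}{148}$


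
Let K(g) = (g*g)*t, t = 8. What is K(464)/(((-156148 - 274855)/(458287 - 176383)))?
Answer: -485542428672/431003 ≈ -1.1265e+6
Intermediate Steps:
K(g) = 8*g² (K(g) = (g*g)*8 = g²*8 = 8*g²)
K(464)/(((-156148 - 274855)/(458287 - 176383))) = (8*464²)/(((-156148 - 274855)/(458287 - 176383))) = (8*215296)/((-431003/281904)) = 1722368/((-431003*1/281904)) = 1722368/(-431003/281904) = 1722368*(-281904/431003) = -485542428672/431003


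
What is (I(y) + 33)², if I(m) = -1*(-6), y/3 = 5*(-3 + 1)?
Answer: 1521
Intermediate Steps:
y = -30 (y = 3*(5*(-3 + 1)) = 3*(5*(-2)) = 3*(-10) = -30)
I(m) = 6
(I(y) + 33)² = (6 + 33)² = 39² = 1521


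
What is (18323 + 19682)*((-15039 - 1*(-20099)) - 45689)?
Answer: -1544105145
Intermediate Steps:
(18323 + 19682)*((-15039 - 1*(-20099)) - 45689) = 38005*((-15039 + 20099) - 45689) = 38005*(5060 - 45689) = 38005*(-40629) = -1544105145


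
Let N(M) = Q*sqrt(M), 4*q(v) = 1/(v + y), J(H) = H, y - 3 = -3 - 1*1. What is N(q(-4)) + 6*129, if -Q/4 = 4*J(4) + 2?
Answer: 774 - 36*I*sqrt(5)/5 ≈ 774.0 - 16.1*I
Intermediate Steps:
y = -1 (y = 3 + (-3 - 1*1) = 3 + (-3 - 1) = 3 - 4 = -1)
q(v) = 1/(4*(-1 + v)) (q(v) = 1/(4*(v - 1)) = 1/(4*(-1 + v)))
Q = -72 (Q = -4*(4*4 + 2) = -4*(16 + 2) = -4*18 = -72)
N(M) = -72*sqrt(M)
N(q(-4)) + 6*129 = -72*(I*sqrt(5)/5)/2 + 6*129 = -72*(I*sqrt(5)/5)/2 + 774 = -72*I*sqrt(5)/10 + 774 = -36*I*sqrt(5)/5 + 774 = 774 - 36*I*sqrt(5)/5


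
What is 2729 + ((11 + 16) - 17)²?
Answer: 2829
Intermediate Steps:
2729 + ((11 + 16) - 17)² = 2729 + (27 - 17)² = 2729 + 10² = 2729 + 100 = 2829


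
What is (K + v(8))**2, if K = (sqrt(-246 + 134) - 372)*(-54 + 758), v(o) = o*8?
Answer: 68496297984 - 1474592768*I*sqrt(7) ≈ 6.8496e+10 - 3.9014e+9*I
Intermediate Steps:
v(o) = 8*o
K = -261888 + 2816*I*sqrt(7) (K = (sqrt(-112) - 372)*704 = (4*I*sqrt(7) - 372)*704 = (-372 + 4*I*sqrt(7))*704 = -261888 + 2816*I*sqrt(7) ≈ -2.6189e+5 + 7450.4*I)
(K + v(8))**2 = ((-261888 + 2816*I*sqrt(7)) + 8*8)**2 = ((-261888 + 2816*I*sqrt(7)) + 64)**2 = (-261824 + 2816*I*sqrt(7))**2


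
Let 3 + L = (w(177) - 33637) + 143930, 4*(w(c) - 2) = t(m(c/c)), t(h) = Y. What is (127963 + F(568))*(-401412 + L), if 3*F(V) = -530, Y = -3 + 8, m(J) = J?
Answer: -446411971525/12 ≈ -3.7201e+10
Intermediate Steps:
Y = 5
t(h) = 5
w(c) = 13/4 (w(c) = 2 + (¼)*5 = 2 + 5/4 = 13/4)
F(V) = -530/3 (F(V) = (⅓)*(-530) = -530/3)
L = 441173/4 (L = -3 + ((13/4 - 33637) + 143930) = -3 + (-134535/4 + 143930) = -3 + 441185/4 = 441173/4 ≈ 1.1029e+5)
(127963 + F(568))*(-401412 + L) = (127963 - 530/3)*(-401412 + 441173/4) = (383359/3)*(-1164475/4) = -446411971525/12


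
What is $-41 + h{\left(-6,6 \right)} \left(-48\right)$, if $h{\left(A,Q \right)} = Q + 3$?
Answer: $-473$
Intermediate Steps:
$h{\left(A,Q \right)} = 3 + Q$
$-41 + h{\left(-6,6 \right)} \left(-48\right) = -41 + \left(3 + 6\right) \left(-48\right) = -41 + 9 \left(-48\right) = -41 - 432 = -473$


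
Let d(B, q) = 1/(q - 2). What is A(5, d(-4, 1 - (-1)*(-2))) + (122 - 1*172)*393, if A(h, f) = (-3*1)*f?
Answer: -19649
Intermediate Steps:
d(B, q) = 1/(-2 + q)
A(h, f) = -3*f
A(5, d(-4, 1 - (-1)*(-2))) + (122 - 1*172)*393 = -3/(-2 + (1 - (-1)*(-2))) + (122 - 1*172)*393 = -3/(-2 + (1 - 1*2)) + (122 - 172)*393 = -3/(-2 + (1 - 2)) - 50*393 = -3/(-2 - 1) - 19650 = -3/(-3) - 19650 = -3*(-⅓) - 19650 = 1 - 19650 = -19649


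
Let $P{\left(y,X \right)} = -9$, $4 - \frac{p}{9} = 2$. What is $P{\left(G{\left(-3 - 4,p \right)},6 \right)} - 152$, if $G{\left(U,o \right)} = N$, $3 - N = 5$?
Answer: $-161$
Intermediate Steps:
$N = -2$ ($N = 3 - 5 = -2$)
$p = 18$ ($p = 36 - 18 = 18$)
$G{\left(U,o \right)} = -2$
$P{\left(G{\left(-3 - 4,p \right)},6 \right)} - 152 = -9 - 152 = -161$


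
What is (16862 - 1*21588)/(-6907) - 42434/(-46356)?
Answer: 256085047/160090446 ≈ 1.5996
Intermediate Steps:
(16862 - 1*21588)/(-6907) - 42434/(-46356) = (16862 - 21588)*(-1/6907) - 42434*(-1/46356) = -4726*(-1/6907) + 21217/23178 = 4726/6907 + 21217/23178 = 256085047/160090446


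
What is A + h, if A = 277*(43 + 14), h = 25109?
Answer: 40898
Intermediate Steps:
A = 15789 (A = 277*57 = 15789)
A + h = 15789 + 25109 = 40898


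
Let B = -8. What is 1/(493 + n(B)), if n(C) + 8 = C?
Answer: 1/477 ≈ 0.0020964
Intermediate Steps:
n(C) = -8 + C
1/(493 + n(B)) = 1/(493 + (-8 - 8)) = 1/(493 - 16) = 1/477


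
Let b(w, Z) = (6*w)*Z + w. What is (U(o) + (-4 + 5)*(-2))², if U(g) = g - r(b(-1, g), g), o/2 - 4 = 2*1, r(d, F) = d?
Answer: 6889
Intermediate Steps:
b(w, Z) = w + 6*Z*w (b(w, Z) = 6*Z*w + w = w + 6*Z*w)
o = 12 (o = 8 + 2*(2*1) = 8 + 2*2 = 8 + 4 = 12)
U(g) = 1 + 7*g (U(g) = g - (-1)*(1 + 6*g) = g - (-1 - 6*g) = g + (1 + 6*g) = 1 + 7*g)
(U(o) + (-4 + 5)*(-2))² = ((1 + 7*12) + (-4 + 5)*(-2))² = ((1 + 84) + 1*(-2))² = (85 - 2)² = 83² = 6889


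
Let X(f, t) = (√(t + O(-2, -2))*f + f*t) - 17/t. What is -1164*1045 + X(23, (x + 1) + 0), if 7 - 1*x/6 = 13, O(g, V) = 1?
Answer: -42601458/35 + 23*I*√34 ≈ -1.2172e+6 + 134.11*I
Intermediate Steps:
x = -36 (x = 42 - 6*13 = 42 - 78 = -36)
X(f, t) = -17/t + f*t + f*√(1 + t) (X(f, t) = (√(t + 1)*f + f*t) - 17/t = (√(1 + t)*f + f*t) - 17/t = (f*√(1 + t) + f*t) - 17/t = (f*t + f*√(1 + t)) - 17/t = -17/t + f*t + f*√(1 + t))
-1164*1045 + X(23, (x + 1) + 0) = -1164*1045 + (-17 + 23*((-36 + 1) + 0)*(((-36 + 1) + 0) + √(1 + ((-36 + 1) + 0))))/((-36 + 1) + 0) = -1216380 + (-17 + 23*(-35 + 0)*((-35 + 0) + √(1 + (-35 + 0))))/(-35 + 0) = -1216380 + (-17 + 23*(-35)*(-35 + √(1 - 35)))/(-35) = -1216380 - (-17 + 23*(-35)*(-35 + √(-34)))/35 = -1216380 - (-17 + 23*(-35)*(-35 + I*√34))/35 = -1216380 - (-17 + (28175 - 805*I*√34))/35 = -1216380 - (28158 - 805*I*√34)/35 = -1216380 + (-28158/35 + 23*I*√34) = -42601458/35 + 23*I*√34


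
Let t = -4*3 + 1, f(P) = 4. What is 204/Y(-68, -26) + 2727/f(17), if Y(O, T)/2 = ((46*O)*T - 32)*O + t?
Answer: 5025078215/7370852 ≈ 681.75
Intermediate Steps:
t = -11 (t = -12 + 1 = -11)
Y(O, T) = -22 + 2*O*(-32 + 46*O*T) (Y(O, T) = 2*(((46*O)*T - 32)*O - 11) = 2*((46*O*T - 32)*O - 11) = 2*((-32 + 46*O*T)*O - 11) = 2*(O*(-32 + 46*O*T) - 11) = 2*(-11 + O*(-32 + 46*O*T)) = -22 + 2*O*(-32 + 46*O*T))
204/Y(-68, -26) + 2727/f(17) = 204/(-22 - 64*(-68) + 92*(-26)*(-68)**2) + 2727/4 = 204/(-22 + 4352 + 92*(-26)*4624) + 2727*(1/4) = 204/(-22 + 4352 - 11060608) + 2727/4 = 204/(-11056278) + 2727/4 = 204*(-1/11056278) + 2727/4 = -34/1842713 + 2727/4 = 5025078215/7370852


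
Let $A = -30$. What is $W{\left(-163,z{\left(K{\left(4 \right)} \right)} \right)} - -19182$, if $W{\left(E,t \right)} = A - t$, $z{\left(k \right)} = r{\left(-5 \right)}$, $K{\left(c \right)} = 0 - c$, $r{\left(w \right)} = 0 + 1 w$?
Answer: $19157$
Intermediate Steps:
$r{\left(w \right)} = w$ ($r{\left(w \right)} = 0 + w = w$)
$K{\left(c \right)} = - c$
$z{\left(k \right)} = -5$
$W{\left(E,t \right)} = -30 - t$
$W{\left(-163,z{\left(K{\left(4 \right)} \right)} \right)} - -19182 = \left(-30 - -5\right) - -19182 = \left(-30 + 5\right) + 19182 = -25 + 19182 = 19157$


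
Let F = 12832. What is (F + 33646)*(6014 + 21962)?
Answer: 1300268528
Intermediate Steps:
(F + 33646)*(6014 + 21962) = (12832 + 33646)*(6014 + 21962) = 46478*27976 = 1300268528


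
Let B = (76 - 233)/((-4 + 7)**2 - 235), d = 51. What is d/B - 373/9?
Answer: 45173/1413 ≈ 31.970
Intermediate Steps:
B = 157/226 (B = -157/(3**2 - 235) = -157/(9 - 235) = -157/(-226) = -157*(-1/226) = 157/226 ≈ 0.69469)
d/B - 373/9 = 51/(157/226) - 373/9 = 51*(226/157) - 373*1/9 = 11526/157 - 373/9 = 45173/1413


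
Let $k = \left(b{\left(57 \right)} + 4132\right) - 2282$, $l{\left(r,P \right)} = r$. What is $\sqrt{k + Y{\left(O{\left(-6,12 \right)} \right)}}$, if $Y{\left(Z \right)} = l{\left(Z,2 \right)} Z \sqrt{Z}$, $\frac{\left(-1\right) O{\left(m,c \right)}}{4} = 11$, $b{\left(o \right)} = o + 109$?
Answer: $4 \sqrt{126 + 242 i \sqrt{11}} \approx 86.647 + 74.105 i$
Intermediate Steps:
$b{\left(o \right)} = 109 + o$
$O{\left(m,c \right)} = -44$ ($O{\left(m,c \right)} = \left(-4\right) 11 = -44$)
$k = 2016$ ($k = \left(\left(109 + 57\right) + 4132\right) - 2282 = \left(166 + 4132\right) - 2282 = 4298 - 2282 = 2016$)
$Y{\left(Z \right)} = Z^{\frac{5}{2}}$ ($Y{\left(Z \right)} = Z Z \sqrt{Z} = Z^{2} \sqrt{Z} = Z^{\frac{5}{2}}$)
$\sqrt{k + Y{\left(O{\left(-6,12 \right)} \right)}} = \sqrt{2016 + \left(-44\right)^{\frac{5}{2}}} = \sqrt{2016 + 3872 i \sqrt{11}}$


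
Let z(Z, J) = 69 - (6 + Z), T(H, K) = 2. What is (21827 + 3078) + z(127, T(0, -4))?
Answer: 24841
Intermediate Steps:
z(Z, J) = 63 - Z (z(Z, J) = 69 + (-6 - Z) = 63 - Z)
(21827 + 3078) + z(127, T(0, -4)) = (21827 + 3078) + (63 - 1*127) = 24905 + (63 - 127) = 24905 - 64 = 24841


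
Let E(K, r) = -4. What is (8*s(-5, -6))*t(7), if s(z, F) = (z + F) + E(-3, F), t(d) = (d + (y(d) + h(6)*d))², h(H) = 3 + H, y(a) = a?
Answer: -711480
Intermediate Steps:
t(d) = 121*d² (t(d) = (d + (d + (3 + 6)*d))² = (d + (d + 9*d))² = (d + 10*d)² = (11*d)² = 121*d²)
s(z, F) = -4 + F + z (s(z, F) = (z + F) - 4 = (F + z) - 4 = -4 + F + z)
(8*s(-5, -6))*t(7) = (8*(-4 - 6 - 5))*(121*7²) = (8*(-15))*(121*49) = -120*5929 = -711480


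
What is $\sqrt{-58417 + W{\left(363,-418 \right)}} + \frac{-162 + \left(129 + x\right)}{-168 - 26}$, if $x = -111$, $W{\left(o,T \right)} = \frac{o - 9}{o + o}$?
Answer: $\frac{72}{97} + \frac{i \sqrt{7068398}}{11} \approx 0.74227 + 241.7 i$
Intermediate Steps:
$W{\left(o,T \right)} = \frac{-9 + o}{2 o}$
$\sqrt{-58417 + W{\left(363,-418 \right)}} + \frac{-162 + \left(129 + x\right)}{-168 - 26} = \sqrt{-58417 + \frac{-9 + 363}{2 \cdot 363}} + \frac{-162 + \left(129 - 111\right)}{-168 - 26} = \sqrt{-58417 + \frac{1}{2} \cdot \frac{1}{363} \cdot 354} + \frac{-162 + 18}{-194} = \sqrt{-58417 + \frac{59}{121}} - - \frac{72}{97} = \sqrt{- \frac{7068398}{121}} + \frac{72}{97} = \frac{i \sqrt{7068398}}{11} + \frac{72}{97} = \frac{72}{97} + \frac{i \sqrt{7068398}}{11}$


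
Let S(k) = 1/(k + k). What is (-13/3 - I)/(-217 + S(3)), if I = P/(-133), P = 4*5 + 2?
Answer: 3326/173033 ≈ 0.019222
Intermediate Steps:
P = 22 (P = 20 + 2 = 22)
S(k) = 1/(2*k)
I = -22/133 (I = 22/(-133) = 22*(-1/133) = -22/133 ≈ -0.16541)
(-13/3 - I)/(-217 + S(3)) = (-13/3 - 1*(-22/133))/(-217 + (1/2)/3) = ((1/3)*(-13) + 22/133)/(-217 + (1/2)*(1/3)) = (-13/3 + 22/133)/(-217 + 1/6) = -1663/(399*(-1301/6)) = -1663/399*(-6/1301) = 3326/173033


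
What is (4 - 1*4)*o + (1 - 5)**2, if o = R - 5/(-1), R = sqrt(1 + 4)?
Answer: 16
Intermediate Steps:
R = sqrt(5) ≈ 2.2361
o = 5 + sqrt(5) (o = sqrt(5) - 5/(-1) = sqrt(5) - 5*(-1) = sqrt(5) + 5 = 5 + sqrt(5) ≈ 7.2361)
(4 - 1*4)*o + (1 - 5)**2 = (4 - 1*4)*(5 + sqrt(5)) + (1 - 5)**2 = (4 - 4)*(5 + sqrt(5)) + (-4)**2 = 0*(5 + sqrt(5)) + 16 = 0 + 16 = 16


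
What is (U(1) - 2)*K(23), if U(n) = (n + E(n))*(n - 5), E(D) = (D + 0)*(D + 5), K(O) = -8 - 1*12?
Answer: 600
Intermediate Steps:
K(O) = -20 (K(O) = -8 - 12 = -20)
E(D) = D*(5 + D)
U(n) = (-5 + n)*(n + n*(5 + n)) (U(n) = (n + n*(5 + n))*(n - 5) = (n + n*(5 + n))*(-5 + n) = (-5 + n)*(n + n*(5 + n)))
(U(1) - 2)*K(23) = (1*(-30 + 1 + 1²) - 2)*(-20) = (1*(-30 + 1 + 1) - 2)*(-20) = (1*(-28) - 2)*(-20) = (-28 - 2)*(-20) = -30*(-20) = 600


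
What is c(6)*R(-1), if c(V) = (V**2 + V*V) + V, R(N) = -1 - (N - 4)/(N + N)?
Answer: -273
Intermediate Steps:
R(N) = -1 - (-4 + N)/(2*N)
c(V) = V + 2*V**2 (c(V) = (V**2 + V**2) + V = 2*V**2 + V = V + 2*V**2)
c(6)*R(-1) = (6*(1 + 2*6))*(-3/2 + 2/(-1)) = (6*(1 + 12))*(-3/2 + 2*(-1)) = (6*13)*(-3/2 - 2) = 78*(-7/2) = -273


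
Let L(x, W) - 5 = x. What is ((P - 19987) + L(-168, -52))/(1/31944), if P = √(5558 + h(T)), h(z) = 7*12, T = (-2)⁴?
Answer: -643671600 + 31944*√5642 ≈ -6.4127e+8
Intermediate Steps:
L(x, W) = 5 + x
T = 16
h(z) = 84
P = √5642 (P = √(5558 + 84) = √5642 ≈ 75.113)
((P - 19987) + L(-168, -52))/(1/31944) = ((√5642 - 19987) + (5 - 168))/(1/31944) = ((-19987 + √5642) - 163)/(1/31944) = (-20150 + √5642)*31944 = -643671600 + 31944*√5642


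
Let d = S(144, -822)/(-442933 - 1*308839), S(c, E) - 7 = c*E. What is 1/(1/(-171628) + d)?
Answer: 8064070301/1269581871 ≈ 6.3518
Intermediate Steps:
S(c, E) = 7 + E*c (S(c, E) = 7 + c*E = 7 + E*c)
d = 118361/751772 (d = (7 - 822*144)/(-442933 - 1*308839) = (7 - 118368)/(-442933 - 308839) = -118361/(-751772) = -118361*(-1/751772) = 118361/751772 ≈ 0.15744)
1/(1/(-171628) + d) = 1/(1/(-171628) + 118361/751772) = 1/(-1/171628 + 118361/751772) = 1/(1269581871/8064070301) = 8064070301/1269581871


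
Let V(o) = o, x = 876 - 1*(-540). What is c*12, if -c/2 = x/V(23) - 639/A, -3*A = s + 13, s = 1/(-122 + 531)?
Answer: -306762084/61157 ≈ -5016.0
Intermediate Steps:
x = 1416 (x = 876 + 540 = 1416)
s = 1/409 ≈ 0.0024450
A = -5318/1227 (A = -(1/409 + 13)/3 = -⅓*5318/409 = -5318/1227 ≈ -4.3341)
c = -25563507/61157 (c = -2*(1416/23 - 639/(-5318/1227)) = -2*(1416*(1/23) - 639*(-1227/5318)) = -2*(1416/23 + 784053/5318) = -2*25563507/122314 = -25563507/61157 ≈ -418.00)
c*12 = -25563507/61157*12 = -306762084/61157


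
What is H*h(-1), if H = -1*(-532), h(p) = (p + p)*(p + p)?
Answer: 2128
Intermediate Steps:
h(p) = 4*p² (h(p) = (2*p)*(2*p) = 4*p²)
H = 532
H*h(-1) = 532*(4*(-1)²) = 532*(4*1) = 532*4 = 2128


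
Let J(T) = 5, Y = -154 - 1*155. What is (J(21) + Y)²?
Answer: 92416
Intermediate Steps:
Y = -309 (Y = -154 - 155 = -309)
(J(21) + Y)² = (5 - 309)² = (-304)² = 92416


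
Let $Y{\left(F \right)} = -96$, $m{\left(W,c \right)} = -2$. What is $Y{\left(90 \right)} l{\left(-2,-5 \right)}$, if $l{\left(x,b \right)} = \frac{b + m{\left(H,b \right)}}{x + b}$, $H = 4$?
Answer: $-96$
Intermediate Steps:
$l{\left(x,b \right)} = \frac{-2 + b}{b + x}$ ($l{\left(x,b \right)} = \frac{b - 2}{x + b} = \frac{-2 + b}{b + x}$)
$Y{\left(90 \right)} l{\left(-2,-5 \right)} = - 96 \frac{-2 - 5}{-5 - 2} = - 96 \frac{1}{-7} \left(-7\right) = - 96 \left(\left(- \frac{1}{7}\right) \left(-7\right)\right) = \left(-96\right) 1 = -96$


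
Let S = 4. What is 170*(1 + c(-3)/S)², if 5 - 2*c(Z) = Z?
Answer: 680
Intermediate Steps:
c(Z) = 5/2 - Z/2
170*(1 + c(-3)/S)² = 170*(1 + (5/2 - ½*(-3))/4)² = 170*(1 + (5/2 + 3/2)*(¼))² = 170*(1 + 4*(¼))² = 170*(1 + 1)² = 170*2² = 170*4 = 680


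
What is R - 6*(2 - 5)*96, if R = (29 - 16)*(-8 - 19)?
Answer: 1377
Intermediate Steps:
R = -351 (R = 13*(-27) = -351)
R - 6*(2 - 5)*96 = -351 - 6*(2 - 5)*96 = -351 - 6*(-3)*96 = -351 + 18*96 = -351 + 1728 = 1377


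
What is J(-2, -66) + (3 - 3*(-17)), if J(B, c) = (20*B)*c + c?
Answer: 2628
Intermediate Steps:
J(B, c) = c + 20*B*c (J(B, c) = 20*B*c + c = c + 20*B*c)
J(-2, -66) + (3 - 3*(-17)) = -66*(1 + 20*(-2)) + (3 - 3*(-17)) = -66*(1 - 40) + (3 + 51) = -66*(-39) + 54 = 2574 + 54 = 2628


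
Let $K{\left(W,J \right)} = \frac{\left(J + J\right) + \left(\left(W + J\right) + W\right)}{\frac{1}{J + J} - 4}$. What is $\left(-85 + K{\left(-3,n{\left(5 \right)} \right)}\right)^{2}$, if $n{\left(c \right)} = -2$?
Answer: $\frac{1951609}{289} \approx 6753.0$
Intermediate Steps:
$K{\left(W,J \right)} = \frac{2 W + 3 J}{-4 + \frac{1}{2 J}}$ ($K{\left(W,J \right)} = \frac{2 J + \left(\left(J + W\right) + W\right)}{\frac{1}{2 J} - 4} = \frac{2 J + \left(J + 2 W\right)}{\frac{1}{2 J} - 4} = \frac{2 W + 3 J}{-4 + \frac{1}{2 J}}$)
$\left(-85 + K{\left(-3,n{\left(5 \right)} \right)}\right)^{2} = \left(-85 - - \frac{4 \left(2 \left(-3\right) + 3 \left(-2\right)\right)}{-1 + 8 \left(-2\right)}\right)^{2} = \left(-85 - - \frac{4 \left(-6 - 6\right)}{-1 - 16}\right)^{2} = \left(-85 - \left(-4\right) \frac{1}{-17} \left(-12\right)\right)^{2} = \left(-85 - \left(-4\right) \left(- \frac{1}{17}\right) \left(-12\right)\right)^{2} = \left(-85 + \frac{48}{17}\right)^{2} = \left(- \frac{1397}{17}\right)^{2} = \frac{1951609}{289}$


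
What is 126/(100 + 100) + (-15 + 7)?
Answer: -737/100 ≈ -7.3700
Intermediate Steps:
126/(100 + 100) + (-15 + 7) = 126/200 - 8 = (1/200)*126 - 8 = 63/100 - 8 = -737/100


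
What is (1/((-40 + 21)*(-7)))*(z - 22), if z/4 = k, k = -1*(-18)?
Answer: 50/133 ≈ 0.37594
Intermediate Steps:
k = 18
z = 72 (z = 4*18 = 72)
(1/((-40 + 21)*(-7)))*(z - 22) = (1/((-40 + 21)*(-7)))*(72 - 22) = (-⅐/(-19))*50 = -1/19*(-⅐)*50 = (1/133)*50 = 50/133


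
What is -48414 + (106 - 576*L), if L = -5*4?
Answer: -36788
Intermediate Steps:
L = -20
-48414 + (106 - 576*L) = -48414 + (106 - 576*(-20)) = -48414 + (106 - 64*(-180)) = -48414 + (106 + 11520) = -48414 + 11626 = -36788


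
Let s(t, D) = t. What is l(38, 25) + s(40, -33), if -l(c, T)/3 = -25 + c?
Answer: 1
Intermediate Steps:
l(c, T) = 75 - 3*c (l(c, T) = -3*(-25 + c) = 75 - 3*c)
l(38, 25) + s(40, -33) = (75 - 3*38) + 40 = (75 - 114) + 40 = -39 + 40 = 1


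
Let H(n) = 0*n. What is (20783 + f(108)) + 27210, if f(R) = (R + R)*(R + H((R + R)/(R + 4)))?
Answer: 71321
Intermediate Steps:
H(n) = 0
f(R) = 2*R**2 (f(R) = (R + R)*(R + 0) = (2*R)*R = 2*R**2)
(20783 + f(108)) + 27210 = (20783 + 2*108**2) + 27210 = (20783 + 2*11664) + 27210 = (20783 + 23328) + 27210 = 44111 + 27210 = 71321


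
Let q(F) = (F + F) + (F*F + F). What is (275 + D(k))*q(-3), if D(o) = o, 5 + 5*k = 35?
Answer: 0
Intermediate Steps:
k = 6 (k = -1 + (⅕)*35 = -1 + 7 = 6)
q(F) = F² + 3*F (q(F) = 2*F + (F² + F) = 2*F + (F + F²) = F² + 3*F)
(275 + D(k))*q(-3) = (275 + 6)*(-3*(3 - 3)) = 281*(-3*0) = 281*0 = 0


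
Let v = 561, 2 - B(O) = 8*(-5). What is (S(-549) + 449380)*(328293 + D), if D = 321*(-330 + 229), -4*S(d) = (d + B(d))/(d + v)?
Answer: 132962084508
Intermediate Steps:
B(O) = 42 (B(O) = 2 - 8*(-5) = 2 - 1*(-40) = 2 + 40 = 42)
S(d) = -(42 + d)/(4*(561 + d)) (S(d) = -(d + 42)/(4*(d + 561)) = -(42 + d)/(4*(561 + d)))
D = -32421 (D = 321*(-101) = -32421)
(S(-549) + 449380)*(328293 + D) = ((-42 - 1*(-549))/(4*(561 - 549)) + 449380)*(328293 - 32421) = ((1/4)*(-42 + 549)/12 + 449380)*295872 = ((1/4)*(1/12)*507 + 449380)*295872 = (169/16 + 449380)*295872 = (7190249/16)*295872 = 132962084508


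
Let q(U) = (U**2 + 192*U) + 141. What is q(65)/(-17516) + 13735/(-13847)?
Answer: -236924411/121272026 ≈ -1.9537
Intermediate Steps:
q(U) = 141 + U**2 + 192*U
q(65)/(-17516) + 13735/(-13847) = (141 + 65**2 + 192*65)/(-17516) + 13735/(-13847) = (141 + 4225 + 12480)*(-1/17516) + 13735*(-1/13847) = 16846*(-1/17516) - 13735/13847 = -8423/8758 - 13735/13847 = -236924411/121272026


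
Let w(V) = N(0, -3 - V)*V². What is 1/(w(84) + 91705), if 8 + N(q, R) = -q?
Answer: 1/35257 ≈ 2.8363e-5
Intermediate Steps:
N(q, R) = -8 - q
w(V) = -8*V² (w(V) = (-8 - 1*0)*V² = (-8 + 0)*V² = -8*V²)
1/(w(84) + 91705) = 1/(-8*84² + 91705) = 1/(-8*7056 + 91705) = 1/(-56448 + 91705) = 1/35257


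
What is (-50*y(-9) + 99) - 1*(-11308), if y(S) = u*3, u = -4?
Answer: 12007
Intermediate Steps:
y(S) = -12 (y(S) = -4*3 = -12)
(-50*y(-9) + 99) - 1*(-11308) = (-50*(-12) + 99) - 1*(-11308) = (600 + 99) + 11308 = 699 + 11308 = 12007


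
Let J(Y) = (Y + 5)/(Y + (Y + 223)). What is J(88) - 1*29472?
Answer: -3919745/133 ≈ -29472.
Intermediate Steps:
J(Y) = (5 + Y)/(223 + 2*Y) (J(Y) = (5 + Y)/(Y + (223 + Y)) = (5 + Y)/(223 + 2*Y))
J(88) - 1*29472 = (5 + 88)/(223 + 2*88) - 1*29472 = 93/(223 + 176) - 29472 = 93/399 - 29472 = (1/399)*93 - 29472 = 31/133 - 29472 = -3919745/133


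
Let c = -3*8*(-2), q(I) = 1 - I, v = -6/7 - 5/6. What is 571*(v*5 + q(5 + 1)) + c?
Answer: -320599/42 ≈ -7633.3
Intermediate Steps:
v = -71/42 (v = -6*⅐ - 5*⅙ = -6/7 - ⅚ = -71/42 ≈ -1.6905)
c = 48 (c = -24*(-2) = 48)
571*(v*5 + q(5 + 1)) + c = 571*(-71/42*5 + (1 - (5 + 1))) + 48 = 571*(-355/42 + (1 - 1*6)) + 48 = 571*(-355/42 + (1 - 6)) + 48 = 571*(-355/42 - 5) + 48 = 571*(-565/42) + 48 = -322615/42 + 48 = -320599/42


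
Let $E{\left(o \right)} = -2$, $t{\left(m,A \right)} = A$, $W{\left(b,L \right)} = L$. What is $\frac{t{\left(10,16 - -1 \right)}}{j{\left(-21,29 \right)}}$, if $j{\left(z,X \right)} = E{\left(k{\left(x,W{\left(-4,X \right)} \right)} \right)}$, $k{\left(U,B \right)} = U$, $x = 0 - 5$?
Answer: $- \frac{17}{2} \approx -8.5$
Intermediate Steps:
$x = -5$
$j{\left(z,X \right)} = -2$
$\frac{t{\left(10,16 - -1 \right)}}{j{\left(-21,29 \right)}} = \frac{16 - -1}{-2} = \left(16 + 1\right) \left(- \frac{1}{2}\right) = 17 \left(- \frac{1}{2}\right) = - \frac{17}{2}$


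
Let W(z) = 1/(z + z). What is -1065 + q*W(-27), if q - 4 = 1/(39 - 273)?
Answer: -13458275/12636 ≈ -1065.1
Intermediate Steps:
q = 935/234 (q = 4 + 1/(39 - 273) = 4 + 1/(-234) = 4 - 1/234 = 935/234 ≈ 3.9957)
W(z) = 1/(2*z)
-1065 + q*W(-27) = -1065 + 935*((½)/(-27))/234 = -1065 + 935*((½)*(-1/27))/234 = -1065 + (935/234)*(-1/54) = -1065 - 935/12636 = -13458275/12636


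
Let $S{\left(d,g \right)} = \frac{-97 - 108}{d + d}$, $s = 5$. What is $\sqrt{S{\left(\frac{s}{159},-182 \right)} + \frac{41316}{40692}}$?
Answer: $\frac{i \sqrt{149875709626}}{6782} \approx 57.083 i$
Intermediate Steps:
$S{\left(d,g \right)} = - \frac{205}{2 d}$
$\sqrt{S{\left(\frac{s}{159},-182 \right)} + \frac{41316}{40692}} = \sqrt{- \frac{205}{2 \cdot \frac{5}{159}} + \frac{41316}{40692}} = \sqrt{- \frac{205}{2 \cdot 5 \cdot \frac{1}{159}} + 41316 \cdot \frac{1}{40692}} = \sqrt{- \frac{205}{2 \cdot \frac{5}{159}} + \frac{3443}{3391}} = \sqrt{\left(- \frac{205}{2}\right) \frac{159}{5} + \frac{3443}{3391}} = \sqrt{- \frac{6519}{2} + \frac{3443}{3391}} = \sqrt{- \frac{22099043}{6782}} = \frac{i \sqrt{149875709626}}{6782}$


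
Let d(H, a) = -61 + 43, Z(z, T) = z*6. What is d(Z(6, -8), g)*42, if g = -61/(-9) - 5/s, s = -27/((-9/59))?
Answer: -756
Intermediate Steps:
Z(z, T) = 6*z
s = 177 (s = -27/((-9*1/59)) = -27/(-9/59) = -27*(-59/9) = 177)
g = 3584/531 (g = -61/(-9) - 5/177 = -61*(-⅑) - 5*1/177 = 61/9 - 5/177 = 3584/531 ≈ 6.7495)
d(H, a) = -18
d(Z(6, -8), g)*42 = -18*42 = -756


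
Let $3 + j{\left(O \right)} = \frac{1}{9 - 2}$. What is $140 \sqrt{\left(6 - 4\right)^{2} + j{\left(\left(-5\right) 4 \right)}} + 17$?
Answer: $17 + 40 \sqrt{14} \approx 166.67$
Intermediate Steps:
$j{\left(O \right)} = - \frac{20}{7}$ ($j{\left(O \right)} = -3 + \frac{1}{9 - 2} = -3 + \frac{1}{7} = - \frac{20}{7}$)
$140 \sqrt{\left(6 - 4\right)^{2} + j{\left(\left(-5\right) 4 \right)}} + 17 = 140 \sqrt{\left(6 - 4\right)^{2} - \frac{20}{7}} + 17 = 140 \sqrt{2^{2} - \frac{20}{7}} + 17 = 140 \sqrt{4 - \frac{20}{7}} + 17 = 140 \sqrt{\frac{8}{7}} + 17 = 140 \frac{2 \sqrt{14}}{7} + 17 = 40 \sqrt{14} + 17 = 17 + 40 \sqrt{14}$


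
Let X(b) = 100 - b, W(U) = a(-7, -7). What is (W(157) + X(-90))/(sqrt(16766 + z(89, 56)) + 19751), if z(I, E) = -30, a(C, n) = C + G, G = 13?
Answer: 3871196/390085265 - 784*sqrt(1046)/390085265 ≈ 0.0098590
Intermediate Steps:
a(C, n) = 13 + C (a(C, n) = C + 13 = 13 + C)
W(U) = 6 (W(U) = 13 - 7 = 6)
(W(157) + X(-90))/(sqrt(16766 + z(89, 56)) + 19751) = (6 + (100 - 1*(-90)))/(sqrt(16766 - 30) + 19751) = (6 + (100 + 90))/(sqrt(16736) + 19751) = (6 + 190)/(4*sqrt(1046) + 19751) = 196/(19751 + 4*sqrt(1046))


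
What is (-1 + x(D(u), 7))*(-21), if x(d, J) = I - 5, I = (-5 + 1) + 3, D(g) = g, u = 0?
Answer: 147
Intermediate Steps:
I = -1 (I = -4 + 3 = -1)
x(d, J) = -6 (x(d, J) = -1 - 5 = -6)
(-1 + x(D(u), 7))*(-21) = (-1 - 6)*(-21) = -7*(-21) = 147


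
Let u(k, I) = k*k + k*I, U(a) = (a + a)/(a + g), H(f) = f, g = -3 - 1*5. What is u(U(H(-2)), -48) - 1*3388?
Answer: -85176/25 ≈ -3407.0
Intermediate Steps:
g = -8 (g = -3 - 5 = -8)
U(a) = 2*a/(-8 + a) (U(a) = (a + a)/(a - 8) = (2*a)/(-8 + a) = 2*a/(-8 + a))
u(k, I) = k**2 + I*k
u(U(H(-2)), -48) - 1*3388 = (2*(-2)/(-8 - 2))*(-48 + 2*(-2)/(-8 - 2)) - 1*3388 = (2*(-2)/(-10))*(-48 + 2*(-2)/(-10)) - 3388 = (2*(-2)*(-1/10))*(-48 + 2*(-2)*(-1/10)) - 3388 = 2*(-48 + 2/5)/5 - 3388 = (2/5)*(-238/5) - 3388 = -476/25 - 3388 = -85176/25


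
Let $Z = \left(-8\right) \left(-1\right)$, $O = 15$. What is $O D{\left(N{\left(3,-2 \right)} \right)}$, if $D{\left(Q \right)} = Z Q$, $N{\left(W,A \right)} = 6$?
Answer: $720$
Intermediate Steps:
$Z = 8$
$D{\left(Q \right)} = 8 Q$
$O D{\left(N{\left(3,-2 \right)} \right)} = 15 \cdot 8 \cdot 6 = 15 \cdot 48 = 720$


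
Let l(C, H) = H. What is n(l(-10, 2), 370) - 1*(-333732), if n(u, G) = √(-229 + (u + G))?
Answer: 333732 + √143 ≈ 3.3374e+5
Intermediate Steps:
n(u, G) = √(-229 + G + u) (n(u, G) = √(-229 + (G + u)) = √(-229 + G + u))
n(l(-10, 2), 370) - 1*(-333732) = √(-229 + 370 + 2) - 1*(-333732) = √143 + 333732 = 333732 + √143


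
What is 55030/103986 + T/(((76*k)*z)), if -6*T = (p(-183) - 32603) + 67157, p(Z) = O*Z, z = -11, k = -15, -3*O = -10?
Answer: 1413788/18110895 ≈ 0.078063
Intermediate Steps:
O = 10/3 (O = -⅓*(-10) = 10/3 ≈ 3.3333)
p(Z) = 10*Z/3
T = -16972/3 (T = -(((10/3)*(-183) - 32603) + 67157)/6 = -((-610 - 32603) + 67157)/6 = -(-33213 + 67157)/6 = -⅙*33944 = -16972/3 ≈ -5657.3)
55030/103986 + T/(((76*k)*z)) = 55030/103986 - 16972/(3*((76*(-15))*(-11))) = 55030*(1/103986) - 16972/(3*((-1140*(-11)))) = 27515/51993 - 16972/3/12540 = 27515/51993 - 16972/3*1/12540 = 27515/51993 - 4243/9405 = 1413788/18110895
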